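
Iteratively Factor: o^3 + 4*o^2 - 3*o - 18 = (o - 2)*(o^2 + 6*o + 9) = (o - 2)*(o + 3)*(o + 3)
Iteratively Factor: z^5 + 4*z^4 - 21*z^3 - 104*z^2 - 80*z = (z + 4)*(z^4 - 21*z^2 - 20*z) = (z + 1)*(z + 4)*(z^3 - z^2 - 20*z) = z*(z + 1)*(z + 4)*(z^2 - z - 20) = z*(z + 1)*(z + 4)^2*(z - 5)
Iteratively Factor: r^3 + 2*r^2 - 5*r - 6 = (r - 2)*(r^2 + 4*r + 3) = (r - 2)*(r + 1)*(r + 3)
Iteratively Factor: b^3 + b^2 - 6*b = (b - 2)*(b^2 + 3*b) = b*(b - 2)*(b + 3)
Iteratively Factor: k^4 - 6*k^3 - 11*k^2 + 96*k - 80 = (k - 4)*(k^3 - 2*k^2 - 19*k + 20) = (k - 4)*(k - 1)*(k^2 - k - 20) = (k - 5)*(k - 4)*(k - 1)*(k + 4)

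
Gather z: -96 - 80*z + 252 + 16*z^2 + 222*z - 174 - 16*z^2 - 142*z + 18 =0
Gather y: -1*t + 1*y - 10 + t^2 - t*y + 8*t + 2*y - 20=t^2 + 7*t + y*(3 - t) - 30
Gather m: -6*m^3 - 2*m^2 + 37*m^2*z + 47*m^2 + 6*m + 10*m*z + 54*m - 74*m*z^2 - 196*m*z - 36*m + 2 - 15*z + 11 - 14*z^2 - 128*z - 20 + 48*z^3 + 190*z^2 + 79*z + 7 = -6*m^3 + m^2*(37*z + 45) + m*(-74*z^2 - 186*z + 24) + 48*z^3 + 176*z^2 - 64*z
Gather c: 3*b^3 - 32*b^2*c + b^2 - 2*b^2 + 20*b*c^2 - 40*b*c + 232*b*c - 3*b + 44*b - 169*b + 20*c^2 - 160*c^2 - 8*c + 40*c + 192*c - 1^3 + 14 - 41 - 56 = 3*b^3 - b^2 - 128*b + c^2*(20*b - 140) + c*(-32*b^2 + 192*b + 224) - 84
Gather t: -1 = -1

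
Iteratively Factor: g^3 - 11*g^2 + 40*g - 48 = (g - 3)*(g^2 - 8*g + 16) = (g - 4)*(g - 3)*(g - 4)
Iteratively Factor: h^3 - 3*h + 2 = (h - 1)*(h^2 + h - 2) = (h - 1)^2*(h + 2)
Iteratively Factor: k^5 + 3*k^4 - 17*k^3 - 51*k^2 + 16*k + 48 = (k + 4)*(k^4 - k^3 - 13*k^2 + k + 12) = (k - 1)*(k + 4)*(k^3 - 13*k - 12) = (k - 4)*(k - 1)*(k + 4)*(k^2 + 4*k + 3) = (k - 4)*(k - 1)*(k + 3)*(k + 4)*(k + 1)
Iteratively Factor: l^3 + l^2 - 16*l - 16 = (l - 4)*(l^2 + 5*l + 4) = (l - 4)*(l + 4)*(l + 1)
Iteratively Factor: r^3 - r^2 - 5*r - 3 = (r + 1)*(r^2 - 2*r - 3) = (r + 1)^2*(r - 3)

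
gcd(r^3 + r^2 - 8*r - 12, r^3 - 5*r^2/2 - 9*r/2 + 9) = r^2 - r - 6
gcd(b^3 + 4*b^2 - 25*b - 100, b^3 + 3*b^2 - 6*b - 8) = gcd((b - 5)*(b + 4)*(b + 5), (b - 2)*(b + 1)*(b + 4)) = b + 4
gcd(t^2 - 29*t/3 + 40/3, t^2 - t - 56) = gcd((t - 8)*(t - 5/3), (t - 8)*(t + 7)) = t - 8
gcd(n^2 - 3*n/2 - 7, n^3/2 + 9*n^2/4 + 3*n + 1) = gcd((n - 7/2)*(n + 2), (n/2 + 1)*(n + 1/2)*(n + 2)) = n + 2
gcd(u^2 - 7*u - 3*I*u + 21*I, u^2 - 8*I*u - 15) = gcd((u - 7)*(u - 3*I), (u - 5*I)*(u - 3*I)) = u - 3*I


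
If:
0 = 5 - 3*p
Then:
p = 5/3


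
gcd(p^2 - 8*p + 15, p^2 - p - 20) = p - 5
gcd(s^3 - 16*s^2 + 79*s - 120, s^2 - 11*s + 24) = s^2 - 11*s + 24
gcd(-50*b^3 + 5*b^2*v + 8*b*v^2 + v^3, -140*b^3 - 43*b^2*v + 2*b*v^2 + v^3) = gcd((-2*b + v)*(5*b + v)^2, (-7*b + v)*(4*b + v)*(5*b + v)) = 5*b + v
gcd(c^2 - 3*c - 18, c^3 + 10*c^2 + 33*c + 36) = c + 3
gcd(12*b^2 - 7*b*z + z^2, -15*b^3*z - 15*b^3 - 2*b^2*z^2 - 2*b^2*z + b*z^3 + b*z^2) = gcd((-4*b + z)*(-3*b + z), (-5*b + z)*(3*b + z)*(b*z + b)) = 1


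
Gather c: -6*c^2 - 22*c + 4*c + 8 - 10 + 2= -6*c^2 - 18*c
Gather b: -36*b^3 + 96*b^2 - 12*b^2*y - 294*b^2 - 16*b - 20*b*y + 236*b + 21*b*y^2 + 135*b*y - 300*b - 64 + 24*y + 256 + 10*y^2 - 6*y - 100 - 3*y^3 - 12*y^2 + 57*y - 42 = -36*b^3 + b^2*(-12*y - 198) + b*(21*y^2 + 115*y - 80) - 3*y^3 - 2*y^2 + 75*y + 50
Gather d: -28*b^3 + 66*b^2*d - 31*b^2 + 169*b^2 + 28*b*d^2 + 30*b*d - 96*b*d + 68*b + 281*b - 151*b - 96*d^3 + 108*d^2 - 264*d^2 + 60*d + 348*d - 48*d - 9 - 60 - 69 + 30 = -28*b^3 + 138*b^2 + 198*b - 96*d^3 + d^2*(28*b - 156) + d*(66*b^2 - 66*b + 360) - 108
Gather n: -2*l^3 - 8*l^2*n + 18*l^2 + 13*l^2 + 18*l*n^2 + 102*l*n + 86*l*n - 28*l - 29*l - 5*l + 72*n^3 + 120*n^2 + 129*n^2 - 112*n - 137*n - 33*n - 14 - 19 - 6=-2*l^3 + 31*l^2 - 62*l + 72*n^3 + n^2*(18*l + 249) + n*(-8*l^2 + 188*l - 282) - 39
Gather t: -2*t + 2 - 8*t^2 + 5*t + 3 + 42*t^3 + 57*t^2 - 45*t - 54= 42*t^3 + 49*t^2 - 42*t - 49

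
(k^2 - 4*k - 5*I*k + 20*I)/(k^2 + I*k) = (k^2 - 4*k - 5*I*k + 20*I)/(k*(k + I))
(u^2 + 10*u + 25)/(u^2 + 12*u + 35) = (u + 5)/(u + 7)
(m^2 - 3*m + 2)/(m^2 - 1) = (m - 2)/(m + 1)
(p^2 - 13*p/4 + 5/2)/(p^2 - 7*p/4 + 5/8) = 2*(p - 2)/(2*p - 1)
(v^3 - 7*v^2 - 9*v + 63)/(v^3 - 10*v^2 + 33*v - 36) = (v^2 - 4*v - 21)/(v^2 - 7*v + 12)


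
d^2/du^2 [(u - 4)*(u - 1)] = 2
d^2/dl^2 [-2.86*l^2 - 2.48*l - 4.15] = -5.72000000000000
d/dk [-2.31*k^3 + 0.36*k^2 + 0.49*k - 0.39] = -6.93*k^2 + 0.72*k + 0.49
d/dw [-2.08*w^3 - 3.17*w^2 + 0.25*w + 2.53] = -6.24*w^2 - 6.34*w + 0.25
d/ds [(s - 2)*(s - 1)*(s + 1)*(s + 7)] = 4*s^3 + 15*s^2 - 30*s - 5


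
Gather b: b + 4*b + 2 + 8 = 5*b + 10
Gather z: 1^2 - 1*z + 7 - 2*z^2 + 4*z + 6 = -2*z^2 + 3*z + 14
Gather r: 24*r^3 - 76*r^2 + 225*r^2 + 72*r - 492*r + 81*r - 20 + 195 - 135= 24*r^3 + 149*r^2 - 339*r + 40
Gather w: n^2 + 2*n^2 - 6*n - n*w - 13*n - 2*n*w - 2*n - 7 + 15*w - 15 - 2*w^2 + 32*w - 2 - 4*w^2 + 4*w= 3*n^2 - 21*n - 6*w^2 + w*(51 - 3*n) - 24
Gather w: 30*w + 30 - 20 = 30*w + 10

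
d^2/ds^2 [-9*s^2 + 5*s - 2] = -18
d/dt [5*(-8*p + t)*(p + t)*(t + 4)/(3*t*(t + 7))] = 5*(8*p^2*t^2 + 64*p^2*t + 224*p^2 - 21*p*t^2 + t^4 + 14*t^3 + 28*t^2)/(3*t^2*(t^2 + 14*t + 49))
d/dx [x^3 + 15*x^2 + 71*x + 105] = 3*x^2 + 30*x + 71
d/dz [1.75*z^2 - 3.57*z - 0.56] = 3.5*z - 3.57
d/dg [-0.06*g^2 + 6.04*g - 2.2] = 6.04 - 0.12*g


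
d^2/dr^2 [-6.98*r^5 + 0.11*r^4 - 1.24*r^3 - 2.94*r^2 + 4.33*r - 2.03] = -139.6*r^3 + 1.32*r^2 - 7.44*r - 5.88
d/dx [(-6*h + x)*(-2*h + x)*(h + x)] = 4*h^2 - 14*h*x + 3*x^2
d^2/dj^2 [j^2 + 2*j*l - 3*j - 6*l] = 2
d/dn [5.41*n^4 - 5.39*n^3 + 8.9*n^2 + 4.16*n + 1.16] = 21.64*n^3 - 16.17*n^2 + 17.8*n + 4.16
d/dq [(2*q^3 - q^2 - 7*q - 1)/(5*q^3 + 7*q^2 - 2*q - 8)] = (19*q^4 + 62*q^3 + 18*q^2 + 30*q + 54)/(25*q^6 + 70*q^5 + 29*q^4 - 108*q^3 - 108*q^2 + 32*q + 64)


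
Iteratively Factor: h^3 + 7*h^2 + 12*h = (h + 4)*(h^2 + 3*h) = (h + 3)*(h + 4)*(h)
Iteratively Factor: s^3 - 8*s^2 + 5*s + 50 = (s + 2)*(s^2 - 10*s + 25) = (s - 5)*(s + 2)*(s - 5)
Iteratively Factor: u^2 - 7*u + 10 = (u - 5)*(u - 2)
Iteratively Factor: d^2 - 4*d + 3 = (d - 1)*(d - 3)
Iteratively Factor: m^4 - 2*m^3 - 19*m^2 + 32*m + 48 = (m + 4)*(m^3 - 6*m^2 + 5*m + 12) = (m + 1)*(m + 4)*(m^2 - 7*m + 12) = (m - 3)*(m + 1)*(m + 4)*(m - 4)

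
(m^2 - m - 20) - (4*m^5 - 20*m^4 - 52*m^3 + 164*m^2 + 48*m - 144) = -4*m^5 + 20*m^4 + 52*m^3 - 163*m^2 - 49*m + 124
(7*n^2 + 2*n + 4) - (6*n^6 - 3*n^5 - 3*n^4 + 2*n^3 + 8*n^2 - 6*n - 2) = -6*n^6 + 3*n^5 + 3*n^4 - 2*n^3 - n^2 + 8*n + 6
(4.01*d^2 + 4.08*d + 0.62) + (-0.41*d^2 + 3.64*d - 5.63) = 3.6*d^2 + 7.72*d - 5.01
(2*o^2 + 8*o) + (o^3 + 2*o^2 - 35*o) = o^3 + 4*o^2 - 27*o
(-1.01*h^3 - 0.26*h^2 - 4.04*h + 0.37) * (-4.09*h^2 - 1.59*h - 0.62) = 4.1309*h^5 + 2.6693*h^4 + 17.5632*h^3 + 5.0715*h^2 + 1.9165*h - 0.2294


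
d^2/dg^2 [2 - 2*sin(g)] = 2*sin(g)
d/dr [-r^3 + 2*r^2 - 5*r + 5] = -3*r^2 + 4*r - 5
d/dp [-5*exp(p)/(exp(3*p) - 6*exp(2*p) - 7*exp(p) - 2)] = 10*(exp(3*p) - 3*exp(2*p) + 1)*exp(p)/(exp(6*p) - 12*exp(5*p) + 22*exp(4*p) + 80*exp(3*p) + 73*exp(2*p) + 28*exp(p) + 4)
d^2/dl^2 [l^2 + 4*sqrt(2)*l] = 2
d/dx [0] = 0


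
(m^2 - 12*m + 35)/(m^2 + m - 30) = (m - 7)/(m + 6)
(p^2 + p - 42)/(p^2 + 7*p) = (p - 6)/p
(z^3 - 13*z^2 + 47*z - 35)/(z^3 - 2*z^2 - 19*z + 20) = (z - 7)/(z + 4)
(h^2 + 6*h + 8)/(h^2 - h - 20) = (h + 2)/(h - 5)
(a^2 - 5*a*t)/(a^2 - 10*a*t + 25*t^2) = a/(a - 5*t)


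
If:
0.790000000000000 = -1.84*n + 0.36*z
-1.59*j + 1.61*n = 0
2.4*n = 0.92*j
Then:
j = 0.00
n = 0.00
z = 2.19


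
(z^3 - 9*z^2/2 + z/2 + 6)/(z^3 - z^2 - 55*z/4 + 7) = 2*(2*z^2 - z - 3)/(4*z^2 + 12*z - 7)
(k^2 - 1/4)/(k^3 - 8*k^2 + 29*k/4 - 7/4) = (2*k + 1)/(2*k^2 - 15*k + 7)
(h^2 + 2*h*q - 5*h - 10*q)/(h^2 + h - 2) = (h^2 + 2*h*q - 5*h - 10*q)/(h^2 + h - 2)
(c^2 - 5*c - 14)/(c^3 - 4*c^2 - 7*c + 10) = (c - 7)/(c^2 - 6*c + 5)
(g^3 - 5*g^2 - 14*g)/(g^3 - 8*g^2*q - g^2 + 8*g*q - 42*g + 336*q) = g*(-g - 2)/(-g^2 + 8*g*q - 6*g + 48*q)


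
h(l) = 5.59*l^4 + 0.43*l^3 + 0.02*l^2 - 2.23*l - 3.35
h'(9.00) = 16403.06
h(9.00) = 36967.66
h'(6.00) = 4874.21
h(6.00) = 7321.51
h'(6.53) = 6279.07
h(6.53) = 10266.67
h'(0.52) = 1.28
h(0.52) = -4.04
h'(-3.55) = -986.48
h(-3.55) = 873.40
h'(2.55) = 377.02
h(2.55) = 234.58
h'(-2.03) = -184.05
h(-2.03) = 92.59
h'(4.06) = 1515.60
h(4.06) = 1535.56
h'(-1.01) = -23.99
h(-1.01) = 4.30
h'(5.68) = 4137.10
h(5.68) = 5881.85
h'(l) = 22.36*l^3 + 1.29*l^2 + 0.04*l - 2.23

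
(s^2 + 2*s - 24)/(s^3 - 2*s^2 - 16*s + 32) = (s + 6)/(s^2 + 2*s - 8)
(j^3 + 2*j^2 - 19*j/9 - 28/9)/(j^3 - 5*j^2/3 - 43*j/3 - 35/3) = (j - 4/3)/(j - 5)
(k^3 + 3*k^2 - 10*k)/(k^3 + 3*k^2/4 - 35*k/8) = 8*(k^2 + 3*k - 10)/(8*k^2 + 6*k - 35)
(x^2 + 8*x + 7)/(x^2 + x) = (x + 7)/x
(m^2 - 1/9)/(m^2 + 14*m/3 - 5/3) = (m + 1/3)/(m + 5)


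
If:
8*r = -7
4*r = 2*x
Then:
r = -7/8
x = -7/4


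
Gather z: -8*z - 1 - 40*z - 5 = -48*z - 6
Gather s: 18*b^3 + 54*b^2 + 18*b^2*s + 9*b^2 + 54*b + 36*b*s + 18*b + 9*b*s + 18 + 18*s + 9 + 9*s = 18*b^3 + 63*b^2 + 72*b + s*(18*b^2 + 45*b + 27) + 27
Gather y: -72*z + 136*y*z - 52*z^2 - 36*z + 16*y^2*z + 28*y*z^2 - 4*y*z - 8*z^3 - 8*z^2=16*y^2*z + y*(28*z^2 + 132*z) - 8*z^3 - 60*z^2 - 108*z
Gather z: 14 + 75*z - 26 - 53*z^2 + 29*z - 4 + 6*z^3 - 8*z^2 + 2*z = 6*z^3 - 61*z^2 + 106*z - 16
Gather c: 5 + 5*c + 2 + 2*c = 7*c + 7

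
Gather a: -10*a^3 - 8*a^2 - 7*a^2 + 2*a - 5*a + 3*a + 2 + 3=-10*a^3 - 15*a^2 + 5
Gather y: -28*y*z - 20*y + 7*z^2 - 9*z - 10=y*(-28*z - 20) + 7*z^2 - 9*z - 10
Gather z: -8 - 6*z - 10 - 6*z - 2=-12*z - 20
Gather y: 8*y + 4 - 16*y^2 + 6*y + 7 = -16*y^2 + 14*y + 11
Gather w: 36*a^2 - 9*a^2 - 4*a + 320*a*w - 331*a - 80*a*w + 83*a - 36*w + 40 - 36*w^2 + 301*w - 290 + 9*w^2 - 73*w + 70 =27*a^2 - 252*a - 27*w^2 + w*(240*a + 192) - 180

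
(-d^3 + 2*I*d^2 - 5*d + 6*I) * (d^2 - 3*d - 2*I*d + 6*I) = -d^5 + 3*d^4 + 4*I*d^4 - d^3 - 12*I*d^3 + 3*d^2 + 16*I*d^2 + 12*d - 48*I*d - 36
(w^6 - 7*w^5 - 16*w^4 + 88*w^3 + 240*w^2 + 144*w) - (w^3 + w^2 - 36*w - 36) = w^6 - 7*w^5 - 16*w^4 + 87*w^3 + 239*w^2 + 180*w + 36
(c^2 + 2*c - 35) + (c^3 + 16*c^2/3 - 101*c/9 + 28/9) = c^3 + 19*c^2/3 - 83*c/9 - 287/9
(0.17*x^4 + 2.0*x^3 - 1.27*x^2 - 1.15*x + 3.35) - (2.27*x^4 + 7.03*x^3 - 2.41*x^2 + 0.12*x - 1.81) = -2.1*x^4 - 5.03*x^3 + 1.14*x^2 - 1.27*x + 5.16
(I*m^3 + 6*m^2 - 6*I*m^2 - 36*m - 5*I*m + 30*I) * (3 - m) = -I*m^4 - 6*m^3 + 9*I*m^3 + 54*m^2 - 13*I*m^2 - 108*m - 45*I*m + 90*I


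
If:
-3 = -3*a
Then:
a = 1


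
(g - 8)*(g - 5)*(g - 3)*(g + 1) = g^4 - 15*g^3 + 63*g^2 - 41*g - 120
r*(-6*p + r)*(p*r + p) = -6*p^2*r^2 - 6*p^2*r + p*r^3 + p*r^2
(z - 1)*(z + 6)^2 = z^3 + 11*z^2 + 24*z - 36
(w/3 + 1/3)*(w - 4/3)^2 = w^3/3 - 5*w^2/9 - 8*w/27 + 16/27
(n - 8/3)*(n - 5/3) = n^2 - 13*n/3 + 40/9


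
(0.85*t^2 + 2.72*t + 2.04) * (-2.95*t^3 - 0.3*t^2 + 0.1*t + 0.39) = -2.5075*t^5 - 8.279*t^4 - 6.749*t^3 - 0.00849999999999995*t^2 + 1.2648*t + 0.7956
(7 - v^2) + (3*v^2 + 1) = 2*v^2 + 8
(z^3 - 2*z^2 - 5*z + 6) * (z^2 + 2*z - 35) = z^5 - 44*z^3 + 66*z^2 + 187*z - 210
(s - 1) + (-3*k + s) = -3*k + 2*s - 1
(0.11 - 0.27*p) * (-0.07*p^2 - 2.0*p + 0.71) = 0.0189*p^3 + 0.5323*p^2 - 0.4117*p + 0.0781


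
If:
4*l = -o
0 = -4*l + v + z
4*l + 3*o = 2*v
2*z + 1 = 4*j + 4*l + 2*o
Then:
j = 5*z/8 + 1/4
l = z/8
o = -z/2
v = -z/2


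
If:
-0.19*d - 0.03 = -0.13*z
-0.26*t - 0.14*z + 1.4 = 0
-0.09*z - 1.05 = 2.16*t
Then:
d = 7.93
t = -0.98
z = 11.82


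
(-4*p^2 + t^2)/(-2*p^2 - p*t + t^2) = (2*p + t)/(p + t)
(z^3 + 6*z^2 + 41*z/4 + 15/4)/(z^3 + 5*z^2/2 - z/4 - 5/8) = 2*(z + 3)/(2*z - 1)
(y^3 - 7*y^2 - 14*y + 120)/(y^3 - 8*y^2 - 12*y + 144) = (y - 5)/(y - 6)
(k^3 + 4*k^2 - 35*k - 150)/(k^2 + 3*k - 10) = (k^2 - k - 30)/(k - 2)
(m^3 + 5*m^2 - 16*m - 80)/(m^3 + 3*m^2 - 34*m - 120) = (m - 4)/(m - 6)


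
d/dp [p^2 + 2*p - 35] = 2*p + 2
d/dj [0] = 0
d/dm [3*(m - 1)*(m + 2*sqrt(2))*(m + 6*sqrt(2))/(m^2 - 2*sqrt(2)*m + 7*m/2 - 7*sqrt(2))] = 6*(2*m^4 - 8*sqrt(2)*m^3 + 14*m^3 - 119*m^2 + 34*sqrt(2)*m^2 - 352*m + 28*sqrt(2)*m - 432*sqrt(2) + 392)/(4*m^4 - 16*sqrt(2)*m^3 + 28*m^3 - 112*sqrt(2)*m^2 + 81*m^2 - 196*sqrt(2)*m + 224*m + 392)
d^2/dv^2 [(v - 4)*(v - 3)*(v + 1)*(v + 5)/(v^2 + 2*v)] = 2*(v^6 + 6*v^5 + 12*v^4 + 83*v^3 + 180*v^2 + 360*v + 240)/(v^3*(v^3 + 6*v^2 + 12*v + 8))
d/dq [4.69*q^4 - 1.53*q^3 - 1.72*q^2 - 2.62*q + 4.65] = 18.76*q^3 - 4.59*q^2 - 3.44*q - 2.62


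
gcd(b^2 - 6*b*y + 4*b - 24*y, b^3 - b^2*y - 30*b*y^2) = -b + 6*y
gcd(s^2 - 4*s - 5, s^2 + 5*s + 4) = s + 1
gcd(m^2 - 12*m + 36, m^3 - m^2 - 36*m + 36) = m - 6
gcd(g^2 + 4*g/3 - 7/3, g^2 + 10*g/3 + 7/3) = g + 7/3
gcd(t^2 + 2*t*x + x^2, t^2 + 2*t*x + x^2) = t^2 + 2*t*x + x^2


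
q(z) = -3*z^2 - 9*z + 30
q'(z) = -6*z - 9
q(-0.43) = 33.32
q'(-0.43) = -6.42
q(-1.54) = 36.75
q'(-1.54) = 0.24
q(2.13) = -2.78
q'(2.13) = -21.78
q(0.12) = 28.88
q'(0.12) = -9.72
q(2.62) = -14.17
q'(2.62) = -24.72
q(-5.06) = -1.27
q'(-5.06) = 21.36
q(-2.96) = 30.36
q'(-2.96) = 8.76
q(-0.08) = 30.70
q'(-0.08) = -8.52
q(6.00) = -132.00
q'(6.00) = -45.00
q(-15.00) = -510.00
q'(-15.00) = 81.00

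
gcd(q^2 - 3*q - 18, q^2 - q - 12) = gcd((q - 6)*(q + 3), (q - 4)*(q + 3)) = q + 3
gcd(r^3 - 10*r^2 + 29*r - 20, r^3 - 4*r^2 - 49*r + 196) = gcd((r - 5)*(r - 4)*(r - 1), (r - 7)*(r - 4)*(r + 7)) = r - 4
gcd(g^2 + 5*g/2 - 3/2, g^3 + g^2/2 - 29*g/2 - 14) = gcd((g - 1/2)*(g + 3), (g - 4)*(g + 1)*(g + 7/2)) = 1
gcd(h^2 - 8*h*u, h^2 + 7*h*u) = h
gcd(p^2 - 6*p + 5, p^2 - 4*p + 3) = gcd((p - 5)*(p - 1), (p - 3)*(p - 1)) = p - 1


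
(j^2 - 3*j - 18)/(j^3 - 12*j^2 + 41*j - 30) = (j + 3)/(j^2 - 6*j + 5)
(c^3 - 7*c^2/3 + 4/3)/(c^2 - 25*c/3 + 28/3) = (3*c^3 - 7*c^2 + 4)/(3*c^2 - 25*c + 28)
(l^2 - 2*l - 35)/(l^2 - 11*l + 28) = (l + 5)/(l - 4)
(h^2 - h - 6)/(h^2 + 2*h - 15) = (h + 2)/(h + 5)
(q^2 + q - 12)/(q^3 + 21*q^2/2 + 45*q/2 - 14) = 2*(q - 3)/(2*q^2 + 13*q - 7)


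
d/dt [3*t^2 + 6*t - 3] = 6*t + 6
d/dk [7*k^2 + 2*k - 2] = 14*k + 2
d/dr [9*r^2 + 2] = 18*r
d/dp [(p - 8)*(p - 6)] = 2*p - 14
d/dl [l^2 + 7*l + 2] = 2*l + 7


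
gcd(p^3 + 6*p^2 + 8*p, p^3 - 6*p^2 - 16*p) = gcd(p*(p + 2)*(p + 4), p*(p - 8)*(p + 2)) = p^2 + 2*p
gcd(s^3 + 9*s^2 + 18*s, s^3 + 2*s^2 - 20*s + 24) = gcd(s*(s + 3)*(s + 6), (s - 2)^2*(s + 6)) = s + 6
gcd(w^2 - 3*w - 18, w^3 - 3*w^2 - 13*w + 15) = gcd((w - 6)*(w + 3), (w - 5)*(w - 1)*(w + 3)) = w + 3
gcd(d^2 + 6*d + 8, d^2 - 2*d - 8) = d + 2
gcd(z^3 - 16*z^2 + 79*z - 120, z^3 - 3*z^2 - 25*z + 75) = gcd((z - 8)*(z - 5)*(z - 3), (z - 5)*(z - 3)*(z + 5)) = z^2 - 8*z + 15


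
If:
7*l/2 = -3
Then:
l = -6/7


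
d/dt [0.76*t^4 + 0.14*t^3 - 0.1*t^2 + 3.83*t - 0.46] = 3.04*t^3 + 0.42*t^2 - 0.2*t + 3.83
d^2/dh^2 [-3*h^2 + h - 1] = -6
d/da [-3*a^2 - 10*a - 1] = -6*a - 10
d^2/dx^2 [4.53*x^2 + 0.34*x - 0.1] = 9.06000000000000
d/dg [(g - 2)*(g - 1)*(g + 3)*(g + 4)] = 4*g^3 + 12*g^2 - 14*g - 22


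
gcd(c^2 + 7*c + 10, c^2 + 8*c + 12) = c + 2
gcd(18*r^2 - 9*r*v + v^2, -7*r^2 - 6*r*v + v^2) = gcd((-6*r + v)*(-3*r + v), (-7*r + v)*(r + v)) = 1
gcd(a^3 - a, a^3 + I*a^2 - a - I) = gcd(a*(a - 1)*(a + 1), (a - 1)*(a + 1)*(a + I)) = a^2 - 1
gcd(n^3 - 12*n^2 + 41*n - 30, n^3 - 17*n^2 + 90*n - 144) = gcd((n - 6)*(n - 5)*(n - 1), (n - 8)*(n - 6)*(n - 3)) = n - 6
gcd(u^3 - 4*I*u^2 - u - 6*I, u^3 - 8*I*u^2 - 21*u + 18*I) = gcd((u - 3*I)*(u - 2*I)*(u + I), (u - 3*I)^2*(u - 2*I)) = u^2 - 5*I*u - 6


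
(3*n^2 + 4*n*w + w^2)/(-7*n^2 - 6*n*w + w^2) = (3*n + w)/(-7*n + w)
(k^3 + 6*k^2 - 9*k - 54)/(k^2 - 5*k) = (k^3 + 6*k^2 - 9*k - 54)/(k*(k - 5))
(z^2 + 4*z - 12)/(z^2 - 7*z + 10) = (z + 6)/(z - 5)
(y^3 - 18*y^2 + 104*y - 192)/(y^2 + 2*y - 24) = (y^2 - 14*y + 48)/(y + 6)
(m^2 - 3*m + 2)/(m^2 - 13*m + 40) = (m^2 - 3*m + 2)/(m^2 - 13*m + 40)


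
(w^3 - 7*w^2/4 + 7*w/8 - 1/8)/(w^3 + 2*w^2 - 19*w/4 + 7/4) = (4*w - 1)/(2*(2*w + 7))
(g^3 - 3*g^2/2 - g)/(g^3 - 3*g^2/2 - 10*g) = (-2*g^2 + 3*g + 2)/(-2*g^2 + 3*g + 20)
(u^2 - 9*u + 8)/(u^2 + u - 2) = (u - 8)/(u + 2)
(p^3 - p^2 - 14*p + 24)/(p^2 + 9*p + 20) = (p^2 - 5*p + 6)/(p + 5)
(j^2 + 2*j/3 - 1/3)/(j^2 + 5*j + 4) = (j - 1/3)/(j + 4)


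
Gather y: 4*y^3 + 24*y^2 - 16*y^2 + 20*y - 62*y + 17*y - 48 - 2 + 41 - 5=4*y^3 + 8*y^2 - 25*y - 14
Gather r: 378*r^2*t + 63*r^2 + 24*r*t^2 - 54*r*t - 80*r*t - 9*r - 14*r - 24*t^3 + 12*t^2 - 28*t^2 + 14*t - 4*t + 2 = r^2*(378*t + 63) + r*(24*t^2 - 134*t - 23) - 24*t^3 - 16*t^2 + 10*t + 2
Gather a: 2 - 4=-2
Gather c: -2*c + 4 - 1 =3 - 2*c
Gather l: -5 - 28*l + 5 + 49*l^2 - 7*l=49*l^2 - 35*l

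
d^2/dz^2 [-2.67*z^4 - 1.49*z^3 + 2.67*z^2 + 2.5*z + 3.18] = -32.04*z^2 - 8.94*z + 5.34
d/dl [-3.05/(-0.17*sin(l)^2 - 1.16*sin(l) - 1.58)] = -(1.037*sin(l) + 3.538)*cos(l)/(0.17*sin(l)^2 + 1.16*sin(l) + 1.58)^2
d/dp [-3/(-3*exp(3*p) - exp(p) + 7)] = (-27*exp(2*p) - 3)*exp(p)/(3*exp(3*p) + exp(p) - 7)^2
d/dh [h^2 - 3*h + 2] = 2*h - 3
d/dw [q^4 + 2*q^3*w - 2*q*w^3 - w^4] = 2*q^3 - 6*q*w^2 - 4*w^3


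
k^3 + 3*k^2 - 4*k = k*(k - 1)*(k + 4)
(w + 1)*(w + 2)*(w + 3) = w^3 + 6*w^2 + 11*w + 6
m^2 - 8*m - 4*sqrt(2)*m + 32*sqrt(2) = (m - 8)*(m - 4*sqrt(2))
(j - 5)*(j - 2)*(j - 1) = j^3 - 8*j^2 + 17*j - 10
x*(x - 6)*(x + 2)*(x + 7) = x^4 + 3*x^3 - 40*x^2 - 84*x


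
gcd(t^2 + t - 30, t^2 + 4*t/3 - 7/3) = 1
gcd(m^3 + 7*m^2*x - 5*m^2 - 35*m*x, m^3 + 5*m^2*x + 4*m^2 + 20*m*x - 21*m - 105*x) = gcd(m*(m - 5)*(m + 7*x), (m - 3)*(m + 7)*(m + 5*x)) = 1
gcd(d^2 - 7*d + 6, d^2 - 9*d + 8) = d - 1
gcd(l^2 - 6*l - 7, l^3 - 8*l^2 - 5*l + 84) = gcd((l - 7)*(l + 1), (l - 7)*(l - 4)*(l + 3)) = l - 7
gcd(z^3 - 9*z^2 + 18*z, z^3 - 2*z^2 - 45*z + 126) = z^2 - 9*z + 18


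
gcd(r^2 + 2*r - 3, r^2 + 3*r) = r + 3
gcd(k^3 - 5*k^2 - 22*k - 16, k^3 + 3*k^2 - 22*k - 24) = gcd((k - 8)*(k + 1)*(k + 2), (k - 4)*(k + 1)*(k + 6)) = k + 1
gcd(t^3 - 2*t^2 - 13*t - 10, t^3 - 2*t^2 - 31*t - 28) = t + 1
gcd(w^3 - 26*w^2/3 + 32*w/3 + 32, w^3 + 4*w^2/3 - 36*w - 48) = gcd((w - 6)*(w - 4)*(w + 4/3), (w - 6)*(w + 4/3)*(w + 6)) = w^2 - 14*w/3 - 8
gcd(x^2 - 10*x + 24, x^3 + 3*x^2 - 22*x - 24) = x - 4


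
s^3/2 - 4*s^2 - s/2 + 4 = (s/2 + 1/2)*(s - 8)*(s - 1)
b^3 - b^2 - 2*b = b*(b - 2)*(b + 1)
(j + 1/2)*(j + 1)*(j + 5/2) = j^3 + 4*j^2 + 17*j/4 + 5/4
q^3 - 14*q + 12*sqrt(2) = (q - 2*sqrt(2))*(q - sqrt(2))*(q + 3*sqrt(2))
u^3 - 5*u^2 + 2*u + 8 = (u - 4)*(u - 2)*(u + 1)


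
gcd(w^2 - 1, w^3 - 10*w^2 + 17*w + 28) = w + 1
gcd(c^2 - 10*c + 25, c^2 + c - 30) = c - 5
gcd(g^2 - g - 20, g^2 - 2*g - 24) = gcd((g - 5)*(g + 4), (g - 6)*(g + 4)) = g + 4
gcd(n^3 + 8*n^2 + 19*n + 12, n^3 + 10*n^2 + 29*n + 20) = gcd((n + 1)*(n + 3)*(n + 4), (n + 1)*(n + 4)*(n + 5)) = n^2 + 5*n + 4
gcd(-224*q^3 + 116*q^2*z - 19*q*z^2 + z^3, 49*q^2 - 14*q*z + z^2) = -7*q + z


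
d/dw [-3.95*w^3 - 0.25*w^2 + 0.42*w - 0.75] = -11.85*w^2 - 0.5*w + 0.42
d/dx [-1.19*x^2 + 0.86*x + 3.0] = 0.86 - 2.38*x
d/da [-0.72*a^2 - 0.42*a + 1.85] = -1.44*a - 0.42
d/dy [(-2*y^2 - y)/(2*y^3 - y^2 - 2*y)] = (4*y^2 + 4*y + 3)/(4*y^4 - 4*y^3 - 7*y^2 + 4*y + 4)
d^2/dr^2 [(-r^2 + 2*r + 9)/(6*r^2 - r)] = 6*(22*r^3 + 324*r^2 - 54*r + 3)/(r^3*(216*r^3 - 108*r^2 + 18*r - 1))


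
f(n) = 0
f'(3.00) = 0.00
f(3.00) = 0.00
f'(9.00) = 0.00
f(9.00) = 0.00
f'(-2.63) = 0.00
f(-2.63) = 0.00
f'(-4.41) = 0.00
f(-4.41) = 0.00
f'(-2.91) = 0.00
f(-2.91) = 0.00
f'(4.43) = 0.00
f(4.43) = 0.00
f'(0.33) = 0.00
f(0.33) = 0.00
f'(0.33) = 0.00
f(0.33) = 0.00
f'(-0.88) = 0.00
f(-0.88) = 0.00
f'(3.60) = 0.00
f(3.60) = 0.00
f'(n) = 0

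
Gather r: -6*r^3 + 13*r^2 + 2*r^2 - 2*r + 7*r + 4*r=-6*r^3 + 15*r^2 + 9*r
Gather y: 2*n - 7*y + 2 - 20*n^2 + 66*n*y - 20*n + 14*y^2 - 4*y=-20*n^2 - 18*n + 14*y^2 + y*(66*n - 11) + 2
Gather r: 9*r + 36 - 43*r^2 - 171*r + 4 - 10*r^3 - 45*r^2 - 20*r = -10*r^3 - 88*r^2 - 182*r + 40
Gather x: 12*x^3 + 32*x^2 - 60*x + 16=12*x^3 + 32*x^2 - 60*x + 16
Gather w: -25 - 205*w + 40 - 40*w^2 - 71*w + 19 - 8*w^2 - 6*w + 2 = -48*w^2 - 282*w + 36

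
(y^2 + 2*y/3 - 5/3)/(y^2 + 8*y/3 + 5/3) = (y - 1)/(y + 1)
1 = 1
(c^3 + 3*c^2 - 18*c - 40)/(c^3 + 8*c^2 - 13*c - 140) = (c + 2)/(c + 7)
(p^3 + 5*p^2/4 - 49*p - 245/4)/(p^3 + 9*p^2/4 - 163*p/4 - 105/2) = (p - 7)/(p - 6)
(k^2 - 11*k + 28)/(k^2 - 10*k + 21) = (k - 4)/(k - 3)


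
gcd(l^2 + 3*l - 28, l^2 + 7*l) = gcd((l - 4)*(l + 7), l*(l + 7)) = l + 7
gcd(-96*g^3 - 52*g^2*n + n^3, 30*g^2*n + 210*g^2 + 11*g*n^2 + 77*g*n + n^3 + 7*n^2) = 6*g + n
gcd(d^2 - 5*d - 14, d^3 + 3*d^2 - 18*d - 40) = d + 2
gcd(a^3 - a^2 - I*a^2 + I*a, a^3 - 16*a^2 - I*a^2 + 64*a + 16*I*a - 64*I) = a - I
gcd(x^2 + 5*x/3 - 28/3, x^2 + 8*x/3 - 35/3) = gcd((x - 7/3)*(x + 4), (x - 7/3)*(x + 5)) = x - 7/3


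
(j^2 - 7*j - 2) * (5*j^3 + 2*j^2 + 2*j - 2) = 5*j^5 - 33*j^4 - 22*j^3 - 20*j^2 + 10*j + 4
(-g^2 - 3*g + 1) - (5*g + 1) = -g^2 - 8*g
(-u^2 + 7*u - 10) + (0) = -u^2 + 7*u - 10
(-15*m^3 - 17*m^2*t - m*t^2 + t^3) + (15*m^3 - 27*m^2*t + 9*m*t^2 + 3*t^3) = -44*m^2*t + 8*m*t^2 + 4*t^3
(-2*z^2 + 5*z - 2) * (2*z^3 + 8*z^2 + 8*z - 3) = -4*z^5 - 6*z^4 + 20*z^3 + 30*z^2 - 31*z + 6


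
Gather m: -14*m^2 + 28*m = -14*m^2 + 28*m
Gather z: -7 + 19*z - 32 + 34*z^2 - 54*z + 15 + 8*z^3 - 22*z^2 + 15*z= 8*z^3 + 12*z^2 - 20*z - 24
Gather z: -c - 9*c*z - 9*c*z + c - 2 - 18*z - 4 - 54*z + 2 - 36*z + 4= z*(-18*c - 108)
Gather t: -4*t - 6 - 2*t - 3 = -6*t - 9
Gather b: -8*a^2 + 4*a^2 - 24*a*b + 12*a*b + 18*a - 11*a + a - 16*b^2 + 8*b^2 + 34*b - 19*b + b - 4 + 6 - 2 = -4*a^2 + 8*a - 8*b^2 + b*(16 - 12*a)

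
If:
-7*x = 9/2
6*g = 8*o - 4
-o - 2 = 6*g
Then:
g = -10/27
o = 2/9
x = -9/14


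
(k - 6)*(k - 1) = k^2 - 7*k + 6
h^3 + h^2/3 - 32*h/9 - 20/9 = (h - 2)*(h + 2/3)*(h + 5/3)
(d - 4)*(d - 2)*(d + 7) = d^3 + d^2 - 34*d + 56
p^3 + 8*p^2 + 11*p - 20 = (p - 1)*(p + 4)*(p + 5)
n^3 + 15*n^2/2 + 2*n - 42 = (n - 2)*(n + 7/2)*(n + 6)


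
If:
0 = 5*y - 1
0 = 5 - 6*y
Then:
No Solution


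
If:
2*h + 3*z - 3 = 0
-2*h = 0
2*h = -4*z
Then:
No Solution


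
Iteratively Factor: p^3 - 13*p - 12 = (p + 3)*(p^2 - 3*p - 4) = (p - 4)*(p + 3)*(p + 1)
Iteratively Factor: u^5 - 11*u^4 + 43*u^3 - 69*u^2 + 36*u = (u - 4)*(u^4 - 7*u^3 + 15*u^2 - 9*u) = (u - 4)*(u - 3)*(u^3 - 4*u^2 + 3*u) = (u - 4)*(u - 3)^2*(u^2 - u) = (u - 4)*(u - 3)^2*(u - 1)*(u)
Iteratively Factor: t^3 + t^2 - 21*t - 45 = (t - 5)*(t^2 + 6*t + 9) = (t - 5)*(t + 3)*(t + 3)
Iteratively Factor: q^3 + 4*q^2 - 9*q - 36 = (q + 4)*(q^2 - 9) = (q - 3)*(q + 4)*(q + 3)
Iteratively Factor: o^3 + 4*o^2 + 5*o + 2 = (o + 1)*(o^2 + 3*o + 2) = (o + 1)*(o + 2)*(o + 1)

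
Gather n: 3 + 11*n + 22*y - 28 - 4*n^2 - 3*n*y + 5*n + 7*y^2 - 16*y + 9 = -4*n^2 + n*(16 - 3*y) + 7*y^2 + 6*y - 16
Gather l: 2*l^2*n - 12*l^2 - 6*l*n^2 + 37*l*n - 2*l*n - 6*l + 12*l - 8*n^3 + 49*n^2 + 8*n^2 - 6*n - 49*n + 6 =l^2*(2*n - 12) + l*(-6*n^2 + 35*n + 6) - 8*n^3 + 57*n^2 - 55*n + 6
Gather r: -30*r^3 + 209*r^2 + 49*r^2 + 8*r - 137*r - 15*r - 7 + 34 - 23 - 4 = -30*r^3 + 258*r^2 - 144*r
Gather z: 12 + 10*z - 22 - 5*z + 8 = 5*z - 2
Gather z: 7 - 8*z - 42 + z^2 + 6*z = z^2 - 2*z - 35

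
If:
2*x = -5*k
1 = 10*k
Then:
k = 1/10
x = -1/4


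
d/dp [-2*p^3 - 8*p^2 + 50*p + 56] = -6*p^2 - 16*p + 50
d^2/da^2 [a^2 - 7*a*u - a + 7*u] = 2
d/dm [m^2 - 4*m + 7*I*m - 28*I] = 2*m - 4 + 7*I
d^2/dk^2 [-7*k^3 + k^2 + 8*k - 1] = 2 - 42*k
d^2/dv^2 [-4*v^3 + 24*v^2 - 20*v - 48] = 48 - 24*v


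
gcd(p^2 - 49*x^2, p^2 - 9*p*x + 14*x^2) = -p + 7*x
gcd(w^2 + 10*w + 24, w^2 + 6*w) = w + 6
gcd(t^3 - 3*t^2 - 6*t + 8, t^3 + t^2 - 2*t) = t^2 + t - 2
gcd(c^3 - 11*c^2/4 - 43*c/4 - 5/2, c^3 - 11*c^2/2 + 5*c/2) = c - 5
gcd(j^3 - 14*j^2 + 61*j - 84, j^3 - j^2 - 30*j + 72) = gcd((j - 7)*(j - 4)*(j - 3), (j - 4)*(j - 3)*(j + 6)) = j^2 - 7*j + 12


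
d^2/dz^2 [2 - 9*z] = 0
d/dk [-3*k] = -3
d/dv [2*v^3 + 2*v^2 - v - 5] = 6*v^2 + 4*v - 1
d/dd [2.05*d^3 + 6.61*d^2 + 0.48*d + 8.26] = 6.15*d^2 + 13.22*d + 0.48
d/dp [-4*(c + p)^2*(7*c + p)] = 12*(-5*c - p)*(c + p)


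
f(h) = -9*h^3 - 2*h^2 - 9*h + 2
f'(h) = -27*h^2 - 4*h - 9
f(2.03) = -99.80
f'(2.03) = -128.38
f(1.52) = -47.91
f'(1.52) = -77.46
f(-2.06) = 90.73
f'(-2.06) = -115.34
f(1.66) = -59.62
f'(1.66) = -90.04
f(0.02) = 1.82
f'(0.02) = -9.09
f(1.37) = -37.23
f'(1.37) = -65.16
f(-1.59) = 47.43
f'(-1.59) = -70.90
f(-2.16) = 102.81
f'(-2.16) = -126.33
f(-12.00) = 15374.00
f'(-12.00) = -3849.00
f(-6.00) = 1928.00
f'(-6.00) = -957.00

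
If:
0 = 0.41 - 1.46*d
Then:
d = 0.28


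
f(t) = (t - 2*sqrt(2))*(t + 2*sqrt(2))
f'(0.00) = 0.00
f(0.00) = -8.00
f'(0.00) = 0.00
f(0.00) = -8.00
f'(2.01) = 4.02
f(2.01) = -3.96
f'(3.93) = 7.86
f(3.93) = 7.44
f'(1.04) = 2.08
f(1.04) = -6.92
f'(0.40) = 0.80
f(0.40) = -7.84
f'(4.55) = 9.10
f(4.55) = 12.70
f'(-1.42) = -2.84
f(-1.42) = -5.98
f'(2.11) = 4.22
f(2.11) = -3.55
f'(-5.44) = -10.88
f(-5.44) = 21.59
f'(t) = 2*t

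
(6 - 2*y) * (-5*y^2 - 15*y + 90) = 10*y^3 - 270*y + 540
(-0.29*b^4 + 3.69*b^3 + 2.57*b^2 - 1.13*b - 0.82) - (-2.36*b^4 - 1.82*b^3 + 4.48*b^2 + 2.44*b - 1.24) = 2.07*b^4 + 5.51*b^3 - 1.91*b^2 - 3.57*b + 0.42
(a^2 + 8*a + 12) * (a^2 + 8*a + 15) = a^4 + 16*a^3 + 91*a^2 + 216*a + 180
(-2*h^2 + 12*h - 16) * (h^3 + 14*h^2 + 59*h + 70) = -2*h^5 - 16*h^4 + 34*h^3 + 344*h^2 - 104*h - 1120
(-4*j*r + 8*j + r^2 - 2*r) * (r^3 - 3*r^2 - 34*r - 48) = -4*j*r^4 + 20*j*r^3 + 112*j*r^2 - 80*j*r - 384*j + r^5 - 5*r^4 - 28*r^3 + 20*r^2 + 96*r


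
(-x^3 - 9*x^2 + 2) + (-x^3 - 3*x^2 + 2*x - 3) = -2*x^3 - 12*x^2 + 2*x - 1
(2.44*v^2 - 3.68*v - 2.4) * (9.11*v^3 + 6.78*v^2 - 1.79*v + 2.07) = 22.2284*v^5 - 16.9816*v^4 - 51.182*v^3 - 4.634*v^2 - 3.3216*v - 4.968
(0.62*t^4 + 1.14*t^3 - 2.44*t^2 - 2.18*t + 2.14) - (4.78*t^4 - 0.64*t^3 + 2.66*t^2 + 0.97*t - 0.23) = -4.16*t^4 + 1.78*t^3 - 5.1*t^2 - 3.15*t + 2.37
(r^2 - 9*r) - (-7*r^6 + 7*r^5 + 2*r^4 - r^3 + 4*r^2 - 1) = 7*r^6 - 7*r^5 - 2*r^4 + r^3 - 3*r^2 - 9*r + 1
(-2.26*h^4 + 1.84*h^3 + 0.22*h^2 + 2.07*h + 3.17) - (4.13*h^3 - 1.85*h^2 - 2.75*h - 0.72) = -2.26*h^4 - 2.29*h^3 + 2.07*h^2 + 4.82*h + 3.89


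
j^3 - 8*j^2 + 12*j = j*(j - 6)*(j - 2)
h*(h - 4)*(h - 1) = h^3 - 5*h^2 + 4*h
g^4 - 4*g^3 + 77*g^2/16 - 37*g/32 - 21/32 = (g - 7/4)*(g - 3/2)*(g - 1)*(g + 1/4)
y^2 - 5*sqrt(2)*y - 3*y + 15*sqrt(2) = (y - 3)*(y - 5*sqrt(2))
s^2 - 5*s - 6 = (s - 6)*(s + 1)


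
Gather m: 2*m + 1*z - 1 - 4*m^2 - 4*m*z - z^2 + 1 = -4*m^2 + m*(2 - 4*z) - z^2 + z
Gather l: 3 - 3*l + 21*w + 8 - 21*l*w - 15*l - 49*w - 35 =l*(-21*w - 18) - 28*w - 24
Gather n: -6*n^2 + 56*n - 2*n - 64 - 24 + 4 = -6*n^2 + 54*n - 84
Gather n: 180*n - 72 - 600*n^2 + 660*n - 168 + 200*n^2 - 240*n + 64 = -400*n^2 + 600*n - 176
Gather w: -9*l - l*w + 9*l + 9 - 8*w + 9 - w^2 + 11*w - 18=-w^2 + w*(3 - l)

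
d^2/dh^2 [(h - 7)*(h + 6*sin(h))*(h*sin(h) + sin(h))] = -h^3*sin(h) + 6*sqrt(2)*h^2*sin(h + pi/4) + 12*h^2*cos(2*h) + 13*h*sin(h) + 24*h*sin(2*h) - 24*h*cos(h) - 72*h*cos(2*h) - 12*sin(h) - 72*sin(2*h) - 14*cos(h) - 90*cos(2*h) + 6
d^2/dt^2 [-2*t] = 0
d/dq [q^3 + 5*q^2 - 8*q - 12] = 3*q^2 + 10*q - 8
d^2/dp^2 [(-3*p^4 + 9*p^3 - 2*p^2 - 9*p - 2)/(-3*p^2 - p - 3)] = 2*(27*p^6 + 27*p^5 + 90*p^4 + 219*p^3 + 81*p^2 - 468*p - 25)/(27*p^6 + 27*p^5 + 90*p^4 + 55*p^3 + 90*p^2 + 27*p + 27)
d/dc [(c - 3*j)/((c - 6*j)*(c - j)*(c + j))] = ((-c + 3*j)*(c - 6*j)*(c - j) + (-c + 3*j)*(c - 6*j)*(c + j) + (-c + 3*j)*(c - j)*(c + j) + (c - 6*j)*(c - j)*(c + j))/((c - 6*j)^2*(c - j)^2*(c + j)^2)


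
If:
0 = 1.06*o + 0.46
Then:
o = -0.43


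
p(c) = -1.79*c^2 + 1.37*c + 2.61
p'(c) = 1.37 - 3.58*c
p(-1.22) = -1.73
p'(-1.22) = 5.74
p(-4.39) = -37.90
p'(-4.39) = 17.09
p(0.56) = 2.82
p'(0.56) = -0.63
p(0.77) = 2.60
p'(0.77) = -1.39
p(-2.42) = -11.19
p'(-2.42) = 10.03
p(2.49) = -5.08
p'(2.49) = -7.54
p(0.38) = 2.87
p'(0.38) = 0.01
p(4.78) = -31.74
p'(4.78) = -15.74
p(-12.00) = -271.59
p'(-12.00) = 44.33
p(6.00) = -53.61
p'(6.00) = -20.11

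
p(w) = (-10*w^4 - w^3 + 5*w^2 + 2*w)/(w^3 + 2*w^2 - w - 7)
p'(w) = (-3*w^2 - 4*w + 1)*(-10*w^4 - w^3 + 5*w^2 + 2*w)/(w^3 + 2*w^2 - w - 7)^2 + (-40*w^3 - 3*w^2 + 10*w + 2)/(w^3 + 2*w^2 - w - 7)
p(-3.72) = 66.53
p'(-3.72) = -10.23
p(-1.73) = 16.34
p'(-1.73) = -37.10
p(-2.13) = 32.56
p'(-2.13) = -40.38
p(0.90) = 0.26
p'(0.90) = 3.94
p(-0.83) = 0.45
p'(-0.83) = -2.89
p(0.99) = 0.73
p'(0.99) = 6.75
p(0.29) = -0.13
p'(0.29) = -0.52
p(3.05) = -22.78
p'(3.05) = -6.49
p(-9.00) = 114.15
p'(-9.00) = -9.41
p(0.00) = 0.00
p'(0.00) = -0.29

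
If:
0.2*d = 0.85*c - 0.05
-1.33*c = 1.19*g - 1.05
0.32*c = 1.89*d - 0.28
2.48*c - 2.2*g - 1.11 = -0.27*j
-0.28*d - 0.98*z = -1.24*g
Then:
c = 0.10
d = 0.16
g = 0.77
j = 9.52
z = 0.93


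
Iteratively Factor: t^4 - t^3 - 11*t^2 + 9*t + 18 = (t - 2)*(t^3 + t^2 - 9*t - 9) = (t - 2)*(t + 1)*(t^2 - 9) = (t - 2)*(t + 1)*(t + 3)*(t - 3)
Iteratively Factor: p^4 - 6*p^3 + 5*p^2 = (p - 1)*(p^3 - 5*p^2) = (p - 5)*(p - 1)*(p^2) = p*(p - 5)*(p - 1)*(p)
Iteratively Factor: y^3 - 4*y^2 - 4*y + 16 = (y - 4)*(y^2 - 4) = (y - 4)*(y - 2)*(y + 2)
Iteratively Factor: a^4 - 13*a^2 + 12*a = (a - 3)*(a^3 + 3*a^2 - 4*a) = (a - 3)*(a - 1)*(a^2 + 4*a) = a*(a - 3)*(a - 1)*(a + 4)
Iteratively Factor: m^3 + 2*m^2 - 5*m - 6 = (m + 3)*(m^2 - m - 2) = (m + 1)*(m + 3)*(m - 2)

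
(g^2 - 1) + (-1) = g^2 - 2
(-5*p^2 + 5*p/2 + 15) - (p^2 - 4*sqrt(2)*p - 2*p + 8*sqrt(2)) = -6*p^2 + 9*p/2 + 4*sqrt(2)*p - 8*sqrt(2) + 15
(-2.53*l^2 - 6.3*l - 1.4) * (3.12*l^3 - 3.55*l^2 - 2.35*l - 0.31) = -7.8936*l^5 - 10.6745*l^4 + 23.9425*l^3 + 20.5593*l^2 + 5.243*l + 0.434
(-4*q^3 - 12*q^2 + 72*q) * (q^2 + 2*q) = -4*q^5 - 20*q^4 + 48*q^3 + 144*q^2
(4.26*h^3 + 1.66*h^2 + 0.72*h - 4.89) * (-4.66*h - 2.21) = -19.8516*h^4 - 17.1502*h^3 - 7.0238*h^2 + 21.1962*h + 10.8069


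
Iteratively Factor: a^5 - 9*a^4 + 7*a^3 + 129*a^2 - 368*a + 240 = (a - 4)*(a^4 - 5*a^3 - 13*a^2 + 77*a - 60) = (a - 5)*(a - 4)*(a^3 - 13*a + 12) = (a - 5)*(a - 4)*(a + 4)*(a^2 - 4*a + 3) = (a - 5)*(a - 4)*(a - 1)*(a + 4)*(a - 3)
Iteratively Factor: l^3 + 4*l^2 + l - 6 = (l + 3)*(l^2 + l - 2) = (l + 2)*(l + 3)*(l - 1)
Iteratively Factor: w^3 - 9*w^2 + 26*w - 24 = (w - 4)*(w^2 - 5*w + 6) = (w - 4)*(w - 3)*(w - 2)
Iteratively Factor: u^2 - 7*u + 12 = (u - 3)*(u - 4)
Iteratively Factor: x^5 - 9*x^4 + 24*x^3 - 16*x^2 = (x - 4)*(x^4 - 5*x^3 + 4*x^2) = (x - 4)^2*(x^3 - x^2) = x*(x - 4)^2*(x^2 - x) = x^2*(x - 4)^2*(x - 1)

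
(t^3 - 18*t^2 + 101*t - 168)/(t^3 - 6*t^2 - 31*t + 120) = (t - 7)/(t + 5)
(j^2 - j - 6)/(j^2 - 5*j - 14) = (j - 3)/(j - 7)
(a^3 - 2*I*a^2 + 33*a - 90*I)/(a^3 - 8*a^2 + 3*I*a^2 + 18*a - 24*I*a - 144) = (a - 5*I)/(a - 8)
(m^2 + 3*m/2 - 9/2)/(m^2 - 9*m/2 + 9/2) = (m + 3)/(m - 3)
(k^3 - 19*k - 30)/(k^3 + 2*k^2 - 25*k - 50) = (k + 3)/(k + 5)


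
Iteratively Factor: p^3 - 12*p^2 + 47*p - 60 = (p - 4)*(p^2 - 8*p + 15) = (p - 5)*(p - 4)*(p - 3)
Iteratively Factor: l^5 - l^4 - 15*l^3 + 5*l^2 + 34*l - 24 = (l - 4)*(l^4 + 3*l^3 - 3*l^2 - 7*l + 6) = (l - 4)*(l + 2)*(l^3 + l^2 - 5*l + 3) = (l - 4)*(l - 1)*(l + 2)*(l^2 + 2*l - 3) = (l - 4)*(l - 1)^2*(l + 2)*(l + 3)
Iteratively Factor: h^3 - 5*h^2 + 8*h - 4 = (h - 1)*(h^2 - 4*h + 4) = (h - 2)*(h - 1)*(h - 2)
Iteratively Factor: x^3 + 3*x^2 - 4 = (x + 2)*(x^2 + x - 2) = (x - 1)*(x + 2)*(x + 2)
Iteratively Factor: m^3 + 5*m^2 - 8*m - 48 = (m + 4)*(m^2 + m - 12) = (m - 3)*(m + 4)*(m + 4)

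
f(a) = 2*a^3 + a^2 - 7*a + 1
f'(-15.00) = 1313.00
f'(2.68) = 41.45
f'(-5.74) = 179.21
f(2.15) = 10.45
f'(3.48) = 72.62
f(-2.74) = -13.45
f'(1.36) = 6.82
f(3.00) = 43.00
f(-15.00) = -6419.00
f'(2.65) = 40.44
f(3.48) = 73.04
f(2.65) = 26.69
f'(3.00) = 53.00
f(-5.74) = -304.11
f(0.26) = -0.72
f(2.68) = 27.92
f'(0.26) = -6.07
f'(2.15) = 25.04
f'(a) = 6*a^2 + 2*a - 7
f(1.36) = -1.64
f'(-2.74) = 32.57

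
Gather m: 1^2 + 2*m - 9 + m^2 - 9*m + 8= m^2 - 7*m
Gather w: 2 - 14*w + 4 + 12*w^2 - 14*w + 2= 12*w^2 - 28*w + 8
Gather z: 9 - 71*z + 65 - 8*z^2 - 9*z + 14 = -8*z^2 - 80*z + 88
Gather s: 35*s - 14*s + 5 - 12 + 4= 21*s - 3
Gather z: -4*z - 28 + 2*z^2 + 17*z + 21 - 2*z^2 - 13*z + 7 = 0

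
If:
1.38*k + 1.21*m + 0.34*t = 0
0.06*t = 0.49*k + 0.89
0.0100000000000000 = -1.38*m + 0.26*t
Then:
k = -1.40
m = 0.64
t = 3.41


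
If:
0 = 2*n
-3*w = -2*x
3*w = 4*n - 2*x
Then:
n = 0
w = 0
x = 0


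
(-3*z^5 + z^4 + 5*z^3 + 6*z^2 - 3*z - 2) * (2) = -6*z^5 + 2*z^4 + 10*z^3 + 12*z^2 - 6*z - 4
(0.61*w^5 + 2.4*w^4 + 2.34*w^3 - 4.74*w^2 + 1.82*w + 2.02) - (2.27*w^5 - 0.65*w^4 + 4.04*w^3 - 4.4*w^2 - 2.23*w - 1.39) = -1.66*w^5 + 3.05*w^4 - 1.7*w^3 - 0.34*w^2 + 4.05*w + 3.41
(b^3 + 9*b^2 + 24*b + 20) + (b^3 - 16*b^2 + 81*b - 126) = 2*b^3 - 7*b^2 + 105*b - 106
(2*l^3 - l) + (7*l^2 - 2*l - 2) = 2*l^3 + 7*l^2 - 3*l - 2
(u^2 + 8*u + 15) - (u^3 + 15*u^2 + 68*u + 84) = -u^3 - 14*u^2 - 60*u - 69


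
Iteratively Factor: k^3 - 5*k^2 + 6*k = (k - 2)*(k^2 - 3*k) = (k - 3)*(k - 2)*(k)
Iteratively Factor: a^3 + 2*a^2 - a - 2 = (a + 2)*(a^2 - 1) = (a + 1)*(a + 2)*(a - 1)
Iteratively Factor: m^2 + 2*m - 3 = (m + 3)*(m - 1)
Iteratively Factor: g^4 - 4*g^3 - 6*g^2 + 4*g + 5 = (g - 5)*(g^3 + g^2 - g - 1) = (g - 5)*(g + 1)*(g^2 - 1) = (g - 5)*(g - 1)*(g + 1)*(g + 1)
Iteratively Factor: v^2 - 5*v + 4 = (v - 1)*(v - 4)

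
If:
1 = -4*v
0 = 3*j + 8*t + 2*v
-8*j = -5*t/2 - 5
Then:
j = 15/26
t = -2/13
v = -1/4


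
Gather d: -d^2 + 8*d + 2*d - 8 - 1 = -d^2 + 10*d - 9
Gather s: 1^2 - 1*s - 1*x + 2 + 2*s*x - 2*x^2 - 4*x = s*(2*x - 1) - 2*x^2 - 5*x + 3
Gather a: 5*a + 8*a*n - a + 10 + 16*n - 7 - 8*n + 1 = a*(8*n + 4) + 8*n + 4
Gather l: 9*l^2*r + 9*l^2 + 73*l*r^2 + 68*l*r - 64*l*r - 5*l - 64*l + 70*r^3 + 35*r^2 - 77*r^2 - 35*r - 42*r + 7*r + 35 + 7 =l^2*(9*r + 9) + l*(73*r^2 + 4*r - 69) + 70*r^3 - 42*r^2 - 70*r + 42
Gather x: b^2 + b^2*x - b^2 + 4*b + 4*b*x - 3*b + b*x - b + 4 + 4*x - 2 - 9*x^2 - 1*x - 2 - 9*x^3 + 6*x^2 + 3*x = -9*x^3 - 3*x^2 + x*(b^2 + 5*b + 6)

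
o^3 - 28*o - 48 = (o - 6)*(o + 2)*(o + 4)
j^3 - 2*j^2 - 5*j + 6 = (j - 3)*(j - 1)*(j + 2)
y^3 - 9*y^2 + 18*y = y*(y - 6)*(y - 3)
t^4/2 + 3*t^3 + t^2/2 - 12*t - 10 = (t/2 + 1/2)*(t - 2)*(t + 2)*(t + 5)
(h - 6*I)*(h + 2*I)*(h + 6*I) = h^3 + 2*I*h^2 + 36*h + 72*I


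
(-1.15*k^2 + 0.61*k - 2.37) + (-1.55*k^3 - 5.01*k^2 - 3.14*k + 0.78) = -1.55*k^3 - 6.16*k^2 - 2.53*k - 1.59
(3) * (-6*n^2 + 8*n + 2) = -18*n^2 + 24*n + 6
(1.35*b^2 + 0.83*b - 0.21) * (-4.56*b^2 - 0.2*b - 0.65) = -6.156*b^4 - 4.0548*b^3 - 0.0859000000000002*b^2 - 0.4975*b + 0.1365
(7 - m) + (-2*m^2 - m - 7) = -2*m^2 - 2*m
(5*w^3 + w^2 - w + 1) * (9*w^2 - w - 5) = 45*w^5 + 4*w^4 - 35*w^3 + 5*w^2 + 4*w - 5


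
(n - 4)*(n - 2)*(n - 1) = n^3 - 7*n^2 + 14*n - 8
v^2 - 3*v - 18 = (v - 6)*(v + 3)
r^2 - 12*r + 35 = (r - 7)*(r - 5)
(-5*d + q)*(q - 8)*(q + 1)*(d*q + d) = -5*d^2*q^3 + 30*d^2*q^2 + 75*d^2*q + 40*d^2 + d*q^4 - 6*d*q^3 - 15*d*q^2 - 8*d*q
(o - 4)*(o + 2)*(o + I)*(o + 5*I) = o^4 - 2*o^3 + 6*I*o^3 - 13*o^2 - 12*I*o^2 + 10*o - 48*I*o + 40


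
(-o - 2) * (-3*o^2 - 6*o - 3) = 3*o^3 + 12*o^2 + 15*o + 6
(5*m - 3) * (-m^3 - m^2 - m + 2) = -5*m^4 - 2*m^3 - 2*m^2 + 13*m - 6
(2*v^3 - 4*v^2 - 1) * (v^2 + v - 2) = 2*v^5 - 2*v^4 - 8*v^3 + 7*v^2 - v + 2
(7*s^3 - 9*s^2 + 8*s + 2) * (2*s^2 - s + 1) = 14*s^5 - 25*s^4 + 32*s^3 - 13*s^2 + 6*s + 2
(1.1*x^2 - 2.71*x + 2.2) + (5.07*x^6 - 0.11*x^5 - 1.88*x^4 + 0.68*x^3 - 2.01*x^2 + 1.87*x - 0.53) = 5.07*x^6 - 0.11*x^5 - 1.88*x^4 + 0.68*x^3 - 0.91*x^2 - 0.84*x + 1.67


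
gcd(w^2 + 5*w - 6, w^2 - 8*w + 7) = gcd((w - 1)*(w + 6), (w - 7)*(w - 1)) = w - 1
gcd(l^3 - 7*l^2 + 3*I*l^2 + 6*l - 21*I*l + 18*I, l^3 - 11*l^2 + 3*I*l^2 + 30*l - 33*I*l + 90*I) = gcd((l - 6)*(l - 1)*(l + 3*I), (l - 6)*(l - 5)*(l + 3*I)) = l^2 + l*(-6 + 3*I) - 18*I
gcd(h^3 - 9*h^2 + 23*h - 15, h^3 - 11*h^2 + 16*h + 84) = 1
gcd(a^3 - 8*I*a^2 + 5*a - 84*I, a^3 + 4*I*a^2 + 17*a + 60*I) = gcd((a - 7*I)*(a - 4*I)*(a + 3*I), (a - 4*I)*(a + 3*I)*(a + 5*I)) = a^2 - I*a + 12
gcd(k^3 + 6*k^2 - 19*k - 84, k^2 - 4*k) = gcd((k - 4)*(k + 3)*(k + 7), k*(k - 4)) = k - 4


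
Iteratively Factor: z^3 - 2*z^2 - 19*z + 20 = (z - 5)*(z^2 + 3*z - 4) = (z - 5)*(z + 4)*(z - 1)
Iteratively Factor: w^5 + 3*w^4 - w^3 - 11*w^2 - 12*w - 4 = (w - 2)*(w^4 + 5*w^3 + 9*w^2 + 7*w + 2) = (w - 2)*(w + 1)*(w^3 + 4*w^2 + 5*w + 2) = (w - 2)*(w + 1)^2*(w^2 + 3*w + 2) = (w - 2)*(w + 1)^2*(w + 2)*(w + 1)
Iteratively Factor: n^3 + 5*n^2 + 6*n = (n + 2)*(n^2 + 3*n) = (n + 2)*(n + 3)*(n)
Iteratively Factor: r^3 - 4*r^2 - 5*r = (r)*(r^2 - 4*r - 5) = r*(r - 5)*(r + 1)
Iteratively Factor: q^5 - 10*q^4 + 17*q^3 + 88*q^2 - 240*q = (q - 5)*(q^4 - 5*q^3 - 8*q^2 + 48*q) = q*(q - 5)*(q^3 - 5*q^2 - 8*q + 48) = q*(q - 5)*(q - 4)*(q^2 - q - 12) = q*(q - 5)*(q - 4)*(q + 3)*(q - 4)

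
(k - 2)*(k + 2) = k^2 - 4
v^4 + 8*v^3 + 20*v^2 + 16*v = v*(v + 2)^2*(v + 4)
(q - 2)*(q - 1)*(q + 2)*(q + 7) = q^4 + 6*q^3 - 11*q^2 - 24*q + 28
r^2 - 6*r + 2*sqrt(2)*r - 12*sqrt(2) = (r - 6)*(r + 2*sqrt(2))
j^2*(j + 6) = j^3 + 6*j^2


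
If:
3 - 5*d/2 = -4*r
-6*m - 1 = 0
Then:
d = 8*r/5 + 6/5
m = -1/6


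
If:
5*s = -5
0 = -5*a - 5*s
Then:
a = 1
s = -1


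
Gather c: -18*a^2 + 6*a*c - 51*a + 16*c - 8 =-18*a^2 - 51*a + c*(6*a + 16) - 8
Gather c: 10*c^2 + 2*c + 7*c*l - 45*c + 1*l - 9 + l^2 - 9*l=10*c^2 + c*(7*l - 43) + l^2 - 8*l - 9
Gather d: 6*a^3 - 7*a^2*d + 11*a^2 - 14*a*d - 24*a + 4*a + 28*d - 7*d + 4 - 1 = 6*a^3 + 11*a^2 - 20*a + d*(-7*a^2 - 14*a + 21) + 3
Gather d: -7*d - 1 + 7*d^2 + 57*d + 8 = 7*d^2 + 50*d + 7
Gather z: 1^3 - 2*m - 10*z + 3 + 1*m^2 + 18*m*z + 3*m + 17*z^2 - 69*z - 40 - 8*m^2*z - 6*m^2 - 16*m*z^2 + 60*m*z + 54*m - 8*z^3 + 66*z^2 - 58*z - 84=-5*m^2 + 55*m - 8*z^3 + z^2*(83 - 16*m) + z*(-8*m^2 + 78*m - 137) - 120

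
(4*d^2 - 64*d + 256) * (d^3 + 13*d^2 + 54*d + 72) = 4*d^5 - 12*d^4 - 360*d^3 + 160*d^2 + 9216*d + 18432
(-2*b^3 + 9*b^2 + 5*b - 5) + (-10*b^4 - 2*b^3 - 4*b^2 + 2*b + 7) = -10*b^4 - 4*b^3 + 5*b^2 + 7*b + 2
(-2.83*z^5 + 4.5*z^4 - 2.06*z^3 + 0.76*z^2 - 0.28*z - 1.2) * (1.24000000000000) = -3.5092*z^5 + 5.58*z^4 - 2.5544*z^3 + 0.9424*z^2 - 0.3472*z - 1.488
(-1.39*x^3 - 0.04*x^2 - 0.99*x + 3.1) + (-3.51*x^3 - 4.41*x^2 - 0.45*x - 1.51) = -4.9*x^3 - 4.45*x^2 - 1.44*x + 1.59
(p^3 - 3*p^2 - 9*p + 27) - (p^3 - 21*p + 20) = -3*p^2 + 12*p + 7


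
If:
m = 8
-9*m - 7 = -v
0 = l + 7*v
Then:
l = -553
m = 8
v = 79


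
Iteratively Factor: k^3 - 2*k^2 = (k)*(k^2 - 2*k) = k*(k - 2)*(k)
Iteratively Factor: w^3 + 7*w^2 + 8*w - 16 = (w - 1)*(w^2 + 8*w + 16) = (w - 1)*(w + 4)*(w + 4)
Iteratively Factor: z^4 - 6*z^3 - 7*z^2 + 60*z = (z + 3)*(z^3 - 9*z^2 + 20*z) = (z - 4)*(z + 3)*(z^2 - 5*z) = z*(z - 4)*(z + 3)*(z - 5)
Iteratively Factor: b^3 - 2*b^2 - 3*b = (b)*(b^2 - 2*b - 3) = b*(b + 1)*(b - 3)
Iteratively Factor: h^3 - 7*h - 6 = (h + 2)*(h^2 - 2*h - 3) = (h + 1)*(h + 2)*(h - 3)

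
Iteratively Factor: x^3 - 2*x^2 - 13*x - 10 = (x + 2)*(x^2 - 4*x - 5) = (x + 1)*(x + 2)*(x - 5)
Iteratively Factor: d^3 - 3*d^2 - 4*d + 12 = (d - 2)*(d^2 - d - 6) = (d - 2)*(d + 2)*(d - 3)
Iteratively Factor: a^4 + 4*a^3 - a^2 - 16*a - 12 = (a + 1)*(a^3 + 3*a^2 - 4*a - 12) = (a + 1)*(a + 2)*(a^2 + a - 6) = (a - 2)*(a + 1)*(a + 2)*(a + 3)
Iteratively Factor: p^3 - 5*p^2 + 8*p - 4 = (p - 2)*(p^2 - 3*p + 2) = (p - 2)*(p - 1)*(p - 2)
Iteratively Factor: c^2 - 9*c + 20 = (c - 5)*(c - 4)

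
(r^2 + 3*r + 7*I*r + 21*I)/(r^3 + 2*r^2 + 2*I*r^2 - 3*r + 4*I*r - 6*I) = (r + 7*I)/(r^2 + r*(-1 + 2*I) - 2*I)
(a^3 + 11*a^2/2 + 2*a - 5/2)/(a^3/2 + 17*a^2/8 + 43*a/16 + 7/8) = 8*(2*a^3 + 11*a^2 + 4*a - 5)/(8*a^3 + 34*a^2 + 43*a + 14)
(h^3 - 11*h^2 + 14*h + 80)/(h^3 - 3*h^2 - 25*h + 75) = (h^2 - 6*h - 16)/(h^2 + 2*h - 15)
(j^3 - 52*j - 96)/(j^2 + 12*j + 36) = (j^2 - 6*j - 16)/(j + 6)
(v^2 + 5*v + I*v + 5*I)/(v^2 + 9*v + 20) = (v + I)/(v + 4)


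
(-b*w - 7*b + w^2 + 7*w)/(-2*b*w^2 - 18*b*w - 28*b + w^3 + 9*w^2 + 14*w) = (-b + w)/(-2*b*w - 4*b + w^2 + 2*w)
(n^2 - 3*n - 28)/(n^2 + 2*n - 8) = (n - 7)/(n - 2)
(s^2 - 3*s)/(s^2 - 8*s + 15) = s/(s - 5)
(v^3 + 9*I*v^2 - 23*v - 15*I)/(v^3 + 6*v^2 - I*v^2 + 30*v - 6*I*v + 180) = (v^2 + 4*I*v - 3)/(v^2 + 6*v*(1 - I) - 36*I)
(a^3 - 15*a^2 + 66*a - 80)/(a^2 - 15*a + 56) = (a^2 - 7*a + 10)/(a - 7)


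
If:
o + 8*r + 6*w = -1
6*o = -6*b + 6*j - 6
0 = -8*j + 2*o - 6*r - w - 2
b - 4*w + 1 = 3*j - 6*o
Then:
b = -7*w/23 - 51/46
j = 19*w/23 - 25/138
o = 26*w/23 - 5/69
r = -41*w/46 - 8/69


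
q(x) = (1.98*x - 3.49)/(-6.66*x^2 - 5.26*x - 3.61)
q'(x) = (1.98*x - 3.49)*(13.32*x + 5.26)/(-6.66*x^2 - 5.26*x - 3.61)^2 + 1.98/(-6.66*x^2 - 5.26*x - 3.61) = (13.1868*x^2 - 46.4868*x - 25.5052)/(44.3556*x^4 + 70.0632*x^3 + 75.7528*x^2 + 37.9772*x + 13.0321)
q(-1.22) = 0.83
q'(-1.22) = 1.01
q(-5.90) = 0.07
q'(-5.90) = 0.02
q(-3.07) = 0.19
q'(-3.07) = 0.10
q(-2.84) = 0.21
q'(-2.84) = 0.12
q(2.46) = -0.02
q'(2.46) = -0.02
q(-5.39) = 0.08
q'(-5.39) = 0.02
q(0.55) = 0.28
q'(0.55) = -0.65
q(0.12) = 0.75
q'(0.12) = -1.64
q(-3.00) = 0.20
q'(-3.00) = 0.10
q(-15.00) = 0.02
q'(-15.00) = 0.00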